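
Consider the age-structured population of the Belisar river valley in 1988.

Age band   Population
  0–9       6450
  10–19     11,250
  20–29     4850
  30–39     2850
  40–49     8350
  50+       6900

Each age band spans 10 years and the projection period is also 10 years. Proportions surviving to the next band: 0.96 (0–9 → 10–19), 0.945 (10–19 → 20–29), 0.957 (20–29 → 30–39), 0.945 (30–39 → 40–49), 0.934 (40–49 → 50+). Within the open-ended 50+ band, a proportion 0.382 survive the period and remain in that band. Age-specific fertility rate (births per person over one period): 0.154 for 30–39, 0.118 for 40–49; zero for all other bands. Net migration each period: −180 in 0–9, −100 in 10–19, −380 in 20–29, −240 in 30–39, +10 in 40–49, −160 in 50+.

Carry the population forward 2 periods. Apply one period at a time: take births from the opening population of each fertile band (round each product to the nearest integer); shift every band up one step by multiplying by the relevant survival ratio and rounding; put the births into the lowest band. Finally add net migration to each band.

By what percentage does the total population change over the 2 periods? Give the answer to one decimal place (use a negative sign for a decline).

Period 1.
Births: 2850 × 0.154 = 439, 8350 × 0.118 = 985 — total 1424
10–19: 6450 × 0.96 = 6192
20–29: 11250 × 0.945 = 10631
30–39: 4850 × 0.957 = 4641
40–49: 2850 × 0.945 = 2693
50+: 8350 × 0.934 + 6900 × 0.382 = 7799 + 2636 = 10435
Net migration: 0–9 − 180 → 1244; 10–19 − 100 → 6092; 20–29 − 380 → 10251; 30–39 − 240 → 4401; 40–49 + 10 → 2703; 50+ − 160 → 10275
Giving 1244 / 6092 / 10251 / 4401 / 2703 / 10275.
Period 2.
Births: 4401 × 0.154 = 678, 2703 × 0.118 = 319 — total 997
10–19: 1244 × 0.96 = 1194
20–29: 6092 × 0.945 = 5757
30–39: 10251 × 0.957 = 9810
40–49: 4401 × 0.945 = 4159
50+: 2703 × 0.934 + 10275 × 0.382 = 2525 + 3925 = 6450
Net migration: 0–9 − 180 → 817; 10–19 − 100 → 1094; 20–29 − 380 → 5377; 30–39 − 240 → 9570; 40–49 + 10 → 4169; 50+ − 160 → 6290
Giving 817 / 1094 / 5377 / 9570 / 4169 / 6290.
Total: 40650 → 27317; change = -13333; percentage change = -32.8%

-32.8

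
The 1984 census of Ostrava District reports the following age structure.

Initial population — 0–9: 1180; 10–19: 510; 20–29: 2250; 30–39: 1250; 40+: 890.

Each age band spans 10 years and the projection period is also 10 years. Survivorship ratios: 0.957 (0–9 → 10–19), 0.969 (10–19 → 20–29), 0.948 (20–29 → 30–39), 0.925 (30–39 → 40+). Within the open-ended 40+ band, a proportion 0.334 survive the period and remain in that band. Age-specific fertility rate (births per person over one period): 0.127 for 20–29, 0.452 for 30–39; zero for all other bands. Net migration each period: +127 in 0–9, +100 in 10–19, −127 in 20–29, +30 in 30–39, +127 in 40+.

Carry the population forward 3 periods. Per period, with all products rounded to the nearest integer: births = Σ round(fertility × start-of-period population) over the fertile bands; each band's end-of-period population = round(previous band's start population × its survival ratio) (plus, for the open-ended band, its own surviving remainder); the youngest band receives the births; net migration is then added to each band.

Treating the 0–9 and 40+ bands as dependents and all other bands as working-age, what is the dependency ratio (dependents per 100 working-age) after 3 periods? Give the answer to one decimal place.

57.6

Numbering the bands 1..5 from youngest to oldest:
After projecting period 1:
Births: 2250 × 0.127 = 286  |  1250 × 0.452 = 565 → 851
Band 2: 1180 × 0.957 = 1129
Band 3: 510 × 0.969 = 494
Band 4: 2250 × 0.948 = 2133
Band 5: 1250 × 0.925 + 890 × 0.334 = 1156 + 297 = 1453
Net migration: Band 1 + 127 → 978; Band 2 + 100 → 1229; Band 3 − 127 → 367; Band 4 + 30 → 2163; Band 5 + 127 → 1580
Giving 978 / 1229 / 367 / 2163 / 1580.
After projecting period 2:
Births: 367 × 0.127 = 47  |  2163 × 0.452 = 978 → 1025
Band 2: 978 × 0.957 = 936
Band 3: 1229 × 0.969 = 1191
Band 4: 367 × 0.948 = 348
Band 5: 2163 × 0.925 + 1580 × 0.334 = 2001 + 528 = 2529
Net migration: Band 1 + 127 → 1152; Band 2 + 100 → 1036; Band 3 − 127 → 1064; Band 4 + 30 → 378; Band 5 + 127 → 2656
Giving 1152 / 1036 / 1064 / 378 / 2656.
After projecting period 3:
Births: 1064 × 0.127 = 135  |  378 × 0.452 = 171 → 306
Band 2: 1152 × 0.957 = 1102
Band 3: 1036 × 0.969 = 1004
Band 4: 1064 × 0.948 = 1009
Band 5: 378 × 0.925 + 2656 × 0.334 = 350 + 887 = 1237
Net migration: Band 1 + 127 → 433; Band 2 + 100 → 1202; Band 3 − 127 → 877; Band 4 + 30 → 1039; Band 5 + 127 → 1364
Giving 433 / 1202 / 877 / 1039 / 1364.
Dependents (band 0–9 + band 40+) = 433 + 1364 = 1797; working-age = 3118; ratio = 1797/3118 × 100 = 57.6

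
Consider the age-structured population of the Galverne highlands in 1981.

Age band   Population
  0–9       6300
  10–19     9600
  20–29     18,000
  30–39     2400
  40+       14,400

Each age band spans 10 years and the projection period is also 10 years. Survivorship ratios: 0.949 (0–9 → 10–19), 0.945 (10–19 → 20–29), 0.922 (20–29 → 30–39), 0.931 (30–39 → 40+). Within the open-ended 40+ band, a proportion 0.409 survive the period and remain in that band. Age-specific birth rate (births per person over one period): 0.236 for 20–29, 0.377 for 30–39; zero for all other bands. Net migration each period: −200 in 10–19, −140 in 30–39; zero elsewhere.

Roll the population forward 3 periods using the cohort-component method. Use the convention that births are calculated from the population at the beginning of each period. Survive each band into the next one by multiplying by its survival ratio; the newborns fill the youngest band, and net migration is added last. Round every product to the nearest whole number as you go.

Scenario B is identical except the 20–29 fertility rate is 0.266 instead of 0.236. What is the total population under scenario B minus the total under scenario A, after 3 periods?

908

(Bands numbered youngest = 1 to oldest = 5.)
[period 1]
Births: 18000 × 0.236 = 4248 ; 2400 × 0.377 = 905 → total 5153
Band 2: 6300 × 0.949 = 5979
Band 3: 9600 × 0.945 = 9072
Band 4: 18000 × 0.922 = 16596
Band 5: 2400 × 0.931 + 14400 × 0.409 = 2234 + 5890 = 8124
Net migration: Band 2 − 200 → 5779; Band 4 − 140 → 16456
Giving 5153 / 5779 / 9072 / 16456 / 8124.
[period 2]
Births: 9072 × 0.236 = 2141 ; 16456 × 0.377 = 6204 → total 8345
Band 2: 5153 × 0.949 = 4890
Band 3: 5779 × 0.945 = 5461
Band 4: 9072 × 0.922 = 8364
Band 5: 16456 × 0.931 + 8124 × 0.409 = 15321 + 3323 = 18644
Net migration: Band 2 − 200 → 4690; Band 4 − 140 → 8224
Giving 8345 / 4690 / 5461 / 8224 / 18644.
[period 3]
Births: 5461 × 0.236 = 1289 ; 8224 × 0.377 = 3100 → total 4389
Band 2: 8345 × 0.949 = 7919
Band 3: 4690 × 0.945 = 4432
Band 4: 5461 × 0.922 = 5035
Band 5: 8224 × 0.931 + 18644 × 0.409 = 7657 + 7625 = 15282
Net migration: Band 2 − 200 → 7719; Band 4 − 140 → 4895
Giving 4389 / 7719 / 4432 / 4895 / 15282.
Scenario A total after 3 periods: 36717
Scenario B projection —
[period 1]
Births: 18000 × 0.266 = 4788 ; 2400 × 0.377 = 905 → total 5693
Band 2: 6300 × 0.949 = 5979
Band 3: 9600 × 0.945 = 9072
Band 4: 18000 × 0.922 = 16596
Band 5: 2400 × 0.931 + 14400 × 0.409 = 2234 + 5890 = 8124
Net migration: Band 2 − 200 → 5779; Band 4 − 140 → 16456
Giving 5693 / 5779 / 9072 / 16456 / 8124.
[period 2]
Births: 9072 × 0.266 = 2413 ; 16456 × 0.377 = 6204 → total 8617
Band 2: 5693 × 0.949 = 5403
Band 3: 5779 × 0.945 = 5461
Band 4: 9072 × 0.922 = 8364
Band 5: 16456 × 0.931 + 8124 × 0.409 = 15321 + 3323 = 18644
Net migration: Band 2 − 200 → 5203; Band 4 − 140 → 8224
Giving 8617 / 5203 / 5461 / 8224 / 18644.
[period 3]
Births: 5461 × 0.266 = 1453 ; 8224 × 0.377 = 3100 → total 4553
Band 2: 8617 × 0.949 = 8178
Band 3: 5203 × 0.945 = 4917
Band 4: 5461 × 0.922 = 5035
Band 5: 8224 × 0.931 + 18644 × 0.409 = 7657 + 7625 = 15282
Net migration: Band 2 − 200 → 7978; Band 4 − 140 → 4895
Giving 4553 / 7978 / 4917 / 4895 / 15282.
Scenario B total after 3 periods: 37625
Difference B − A = 37625 − 36717 = 908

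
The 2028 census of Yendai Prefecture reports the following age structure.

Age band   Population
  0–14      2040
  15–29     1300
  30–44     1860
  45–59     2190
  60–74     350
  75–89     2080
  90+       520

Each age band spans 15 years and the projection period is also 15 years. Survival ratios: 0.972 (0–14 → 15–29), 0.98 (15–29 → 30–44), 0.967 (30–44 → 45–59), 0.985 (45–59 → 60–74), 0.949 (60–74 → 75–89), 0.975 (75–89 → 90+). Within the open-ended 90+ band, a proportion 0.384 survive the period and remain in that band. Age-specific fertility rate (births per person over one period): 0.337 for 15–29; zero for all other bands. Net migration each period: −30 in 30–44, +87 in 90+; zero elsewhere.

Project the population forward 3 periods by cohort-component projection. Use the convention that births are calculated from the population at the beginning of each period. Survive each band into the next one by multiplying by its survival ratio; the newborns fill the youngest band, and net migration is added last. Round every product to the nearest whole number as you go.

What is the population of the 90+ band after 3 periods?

Call the bands 1 to 7, youngest first.
[period 1]
Births: 1300 * 0.337 = 438
Band 2: 2040 * 0.972 = 1983
Band 3: 1300 * 0.98 = 1274
Band 4: 1860 * 0.967 = 1799
Band 5: 2190 * 0.985 = 2157
Band 6: 350 * 0.949 = 332
Band 7: 2080 * 0.975 + 520 * 0.384 = 2028 + 200 = 2228
Net migration: Band 3 − 30 → 1244; Band 7 + 87 → 2315
End of period: [438, 1983, 1244, 1799, 2157, 332, 2315]
[period 2]
Births: 1983 * 0.337 = 668
Band 2: 438 * 0.972 = 426
Band 3: 1983 * 0.98 = 1943
Band 4: 1244 * 0.967 = 1203
Band 5: 1799 * 0.985 = 1772
Band 6: 2157 * 0.949 = 2047
Band 7: 332 * 0.975 + 2315 * 0.384 = 324 + 889 = 1213
Net migration: Band 3 − 30 → 1913; Band 7 + 87 → 1300
End of period: [668, 426, 1913, 1203, 1772, 2047, 1300]
[period 3]
Births: 426 * 0.337 = 144
Band 2: 668 * 0.972 = 649
Band 3: 426 * 0.98 = 417
Band 4: 1913 * 0.967 = 1850
Band 5: 1203 * 0.985 = 1185
Band 6: 1772 * 0.949 = 1682
Band 7: 2047 * 0.975 + 1300 * 0.384 = 1996 + 499 = 2495
Net migration: Band 3 − 30 → 387; Band 7 + 87 → 2582
End of period: [144, 649, 387, 1850, 1185, 1682, 2582]

2582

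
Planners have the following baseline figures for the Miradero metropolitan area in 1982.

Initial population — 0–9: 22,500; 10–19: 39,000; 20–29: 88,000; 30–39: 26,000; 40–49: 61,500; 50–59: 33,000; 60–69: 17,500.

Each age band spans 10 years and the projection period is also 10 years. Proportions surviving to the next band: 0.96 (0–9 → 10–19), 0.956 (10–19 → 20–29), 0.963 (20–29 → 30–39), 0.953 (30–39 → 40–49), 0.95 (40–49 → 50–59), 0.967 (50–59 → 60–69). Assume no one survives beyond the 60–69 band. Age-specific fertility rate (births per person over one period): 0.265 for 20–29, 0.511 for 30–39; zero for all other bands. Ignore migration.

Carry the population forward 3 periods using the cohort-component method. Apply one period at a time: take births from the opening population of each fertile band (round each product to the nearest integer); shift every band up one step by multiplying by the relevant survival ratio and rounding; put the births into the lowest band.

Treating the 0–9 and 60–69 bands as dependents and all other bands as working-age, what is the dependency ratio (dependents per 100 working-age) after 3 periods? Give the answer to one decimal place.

Numbering the groups 1..7 from youngest to oldest:
Period 1.
Births: 88000 × 0.265 = 23320, 26000 × 0.511 = 13286 ⇒ total 36606
Group 2: 22500 × 0.96 = 21600
Group 3: 39000 × 0.956 = 37284
Group 4: 88000 × 0.963 = 84744
Group 5: 26000 × 0.953 = 24778
Group 6: 61500 × 0.95 = 58425
Group 7: 33000 × 0.967 = 31911
End of period: [36606, 21600, 37284, 84744, 24778, 58425, 31911]
Period 2.
Births: 37284 × 0.265 = 9880, 84744 × 0.511 = 43304 ⇒ total 53184
Group 2: 36606 × 0.96 = 35142
Group 3: 21600 × 0.956 = 20650
Group 4: 37284 × 0.963 = 35904
Group 5: 84744 × 0.953 = 80761
Group 6: 24778 × 0.95 = 23539
Group 7: 58425 × 0.967 = 56497
End of period: [53184, 35142, 20650, 35904, 80761, 23539, 56497]
Period 3.
Births: 20650 × 0.265 = 5472, 35904 × 0.511 = 18347 ⇒ total 23819
Group 2: 53184 × 0.96 = 51057
Group 3: 35142 × 0.956 = 33596
Group 4: 20650 × 0.963 = 19886
Group 5: 35904 × 0.953 = 34217
Group 6: 80761 × 0.95 = 76723
Group 7: 23539 × 0.967 = 22762
End of period: [23819, 51057, 33596, 19886, 34217, 76723, 22762]
Dependents (band 0–9 + band 60–69) = 23819 + 22762 = 46581; working-age = 215479; ratio = 46581/215479 × 100 = 21.6

21.6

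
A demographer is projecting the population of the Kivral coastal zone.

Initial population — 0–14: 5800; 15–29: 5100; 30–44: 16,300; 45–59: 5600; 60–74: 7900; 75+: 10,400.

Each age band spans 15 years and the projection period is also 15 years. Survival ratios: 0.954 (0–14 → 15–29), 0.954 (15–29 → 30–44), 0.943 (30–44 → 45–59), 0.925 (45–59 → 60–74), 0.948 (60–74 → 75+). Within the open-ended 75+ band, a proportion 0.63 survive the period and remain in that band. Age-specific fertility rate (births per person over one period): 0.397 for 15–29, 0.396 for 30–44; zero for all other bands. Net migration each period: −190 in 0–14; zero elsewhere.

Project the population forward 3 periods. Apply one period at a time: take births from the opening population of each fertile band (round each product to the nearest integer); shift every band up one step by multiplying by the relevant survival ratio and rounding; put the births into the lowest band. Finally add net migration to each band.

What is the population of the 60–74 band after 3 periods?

[period 1]
Births: 5100 * 0.397 = 2025  |  16300 * 0.396 = 6455 → total 8480
15–29: 5800 * 0.954 = 5533
30–44: 5100 * 0.954 = 4865
45–59: 16300 * 0.943 = 15371
60–74: 5600 * 0.925 = 5180
75+: 7900 * 0.948 + 10400 * 0.63 = 7489 + 6552 = 14041
Net migration: 0–14 − 190 → 8290
Giving 8290 / 5533 / 4865 / 15371 / 5180 / 14041.
[period 2]
Births: 5533 * 0.397 = 2197  |  4865 * 0.396 = 1927 → total 4124
15–29: 8290 * 0.954 = 7909
30–44: 5533 * 0.954 = 5278
45–59: 4865 * 0.943 = 4588
60–74: 15371 * 0.925 = 14218
75+: 5180 * 0.948 + 14041 * 0.63 = 4911 + 8846 = 13757
Net migration: 0–14 − 190 → 3934
Giving 3934 / 7909 / 5278 / 4588 / 14218 / 13757.
[period 3]
Births: 7909 * 0.397 = 3140  |  5278 * 0.396 = 2090 → total 5230
15–29: 3934 * 0.954 = 3753
30–44: 7909 * 0.954 = 7545
45–59: 5278 * 0.943 = 4977
60–74: 4588 * 0.925 = 4244
75+: 14218 * 0.948 + 13757 * 0.63 = 13479 + 8667 = 22146
Net migration: 0–14 − 190 → 5040
Giving 5040 / 3753 / 7545 / 4977 / 4244 / 22146.

4244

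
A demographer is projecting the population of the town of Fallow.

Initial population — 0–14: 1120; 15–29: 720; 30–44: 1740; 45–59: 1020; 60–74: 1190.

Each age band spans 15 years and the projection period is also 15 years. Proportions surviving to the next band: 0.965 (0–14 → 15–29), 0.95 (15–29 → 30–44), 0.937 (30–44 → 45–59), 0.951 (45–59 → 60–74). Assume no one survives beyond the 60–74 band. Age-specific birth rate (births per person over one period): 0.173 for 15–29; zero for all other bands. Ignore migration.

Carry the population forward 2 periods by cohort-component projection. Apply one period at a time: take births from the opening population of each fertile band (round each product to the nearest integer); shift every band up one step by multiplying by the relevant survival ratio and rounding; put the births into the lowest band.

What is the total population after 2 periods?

[period 1]
Births: 720 × 0.173 = 125
15–29: 1120 × 0.965 = 1081
30–44: 720 × 0.95 = 684
45–59: 1740 × 0.937 = 1630
60–74: 1020 × 0.951 = 970
→ [125, 1081, 684, 1630, 970]
[period 2]
Births: 1081 × 0.173 = 187
15–29: 125 × 0.965 = 121
30–44: 1081 × 0.95 = 1027
45–59: 684 × 0.937 = 641
60–74: 1630 × 0.951 = 1550
→ [187, 121, 1027, 641, 1550]
Total after period 2: 187 + 121 + 1027 + 641 + 1550 = 3526

3526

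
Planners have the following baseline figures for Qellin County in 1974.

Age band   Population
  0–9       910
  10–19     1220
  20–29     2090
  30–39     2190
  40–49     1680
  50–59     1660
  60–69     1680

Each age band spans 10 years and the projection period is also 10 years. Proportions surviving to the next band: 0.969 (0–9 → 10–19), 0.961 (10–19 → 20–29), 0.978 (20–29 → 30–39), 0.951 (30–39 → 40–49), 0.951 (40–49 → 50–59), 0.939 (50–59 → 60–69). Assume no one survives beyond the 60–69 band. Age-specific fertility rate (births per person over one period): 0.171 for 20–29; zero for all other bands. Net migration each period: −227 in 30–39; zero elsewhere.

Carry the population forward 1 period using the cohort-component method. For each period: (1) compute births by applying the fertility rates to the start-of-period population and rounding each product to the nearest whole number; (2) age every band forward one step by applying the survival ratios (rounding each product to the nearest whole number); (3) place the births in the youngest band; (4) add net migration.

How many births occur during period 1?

(Bands numbered youngest = 1 to oldest = 7.)
[period 1]
Births: 2090 × 0.171 = 357
Band 2: 910 × 0.969 = 882
Band 3: 1220 × 0.961 = 1172
Band 4: 2090 × 0.978 = 2044
Band 5: 2190 × 0.951 = 2083
Band 6: 1680 × 0.951 = 1598
Band 7: 1660 × 0.939 = 1559
Net migration: Band 4 − 227 → 1817
Giving 357 / 882 / 1172 / 1817 / 2083 / 1598 / 1559.

357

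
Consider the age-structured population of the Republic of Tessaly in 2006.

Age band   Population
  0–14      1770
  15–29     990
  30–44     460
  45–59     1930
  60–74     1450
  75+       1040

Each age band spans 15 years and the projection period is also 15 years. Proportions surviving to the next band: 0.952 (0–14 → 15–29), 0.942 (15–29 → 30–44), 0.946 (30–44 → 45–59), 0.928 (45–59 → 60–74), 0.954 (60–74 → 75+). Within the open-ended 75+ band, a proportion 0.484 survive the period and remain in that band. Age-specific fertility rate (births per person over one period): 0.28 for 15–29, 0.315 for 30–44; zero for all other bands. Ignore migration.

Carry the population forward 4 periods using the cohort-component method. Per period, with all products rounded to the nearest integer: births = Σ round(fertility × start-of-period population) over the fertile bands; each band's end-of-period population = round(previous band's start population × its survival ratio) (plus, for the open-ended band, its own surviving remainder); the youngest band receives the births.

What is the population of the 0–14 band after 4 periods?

Numbering the bands 1..6 from youngest to oldest:
[period 1]
Births: 990 * 0.28 = 277  |  460 * 0.315 = 145 — total 422
Band 2: 1770 * 0.952 = 1685
Band 3: 990 * 0.942 = 933
Band 4: 460 * 0.946 = 435
Band 5: 1930 * 0.928 = 1791
Band 6: 1450 * 0.954 + 1040 * 0.484 = 1383 + 503 = 1886
Population now: 0–14=422, 15–29=1685, 30–44=933, 45–59=435, 60–74=1791, 75+=1886
[period 2]
Births: 1685 * 0.28 = 472  |  933 * 0.315 = 294 — total 766
Band 2: 422 * 0.952 = 402
Band 3: 1685 * 0.942 = 1587
Band 4: 933 * 0.946 = 883
Band 5: 435 * 0.928 = 404
Band 6: 1791 * 0.954 + 1886 * 0.484 = 1709 + 913 = 2622
Population now: 0–14=766, 15–29=402, 30–44=1587, 45–59=883, 60–74=404, 75+=2622
[period 3]
Births: 402 * 0.28 = 113  |  1587 * 0.315 = 500 — total 613
Band 2: 766 * 0.952 = 729
Band 3: 402 * 0.942 = 379
Band 4: 1587 * 0.946 = 1501
Band 5: 883 * 0.928 = 819
Band 6: 404 * 0.954 + 2622 * 0.484 = 385 + 1269 = 1654
Population now: 0–14=613, 15–29=729, 30–44=379, 45–59=1501, 60–74=819, 75+=1654
[period 4]
Births: 729 * 0.28 = 204  |  379 * 0.315 = 119 — total 323
Band 2: 613 * 0.952 = 584
Band 3: 729 * 0.942 = 687
Band 4: 379 * 0.946 = 359
Band 5: 1501 * 0.928 = 1393
Band 6: 819 * 0.954 + 1654 * 0.484 = 781 + 801 = 1582
Population now: 0–14=323, 15–29=584, 30–44=687, 45–59=359, 60–74=1393, 75+=1582

323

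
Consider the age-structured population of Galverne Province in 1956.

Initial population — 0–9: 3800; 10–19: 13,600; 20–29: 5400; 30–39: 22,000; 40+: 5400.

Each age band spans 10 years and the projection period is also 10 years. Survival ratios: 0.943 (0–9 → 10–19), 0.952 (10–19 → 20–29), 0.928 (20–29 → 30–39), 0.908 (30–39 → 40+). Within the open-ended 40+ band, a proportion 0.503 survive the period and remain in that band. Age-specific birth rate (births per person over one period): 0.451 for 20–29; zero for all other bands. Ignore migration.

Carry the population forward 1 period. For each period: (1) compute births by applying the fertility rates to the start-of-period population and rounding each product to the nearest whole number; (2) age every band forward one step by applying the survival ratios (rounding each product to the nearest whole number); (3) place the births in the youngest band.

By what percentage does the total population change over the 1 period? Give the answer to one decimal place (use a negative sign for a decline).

Period 1:
Births: 5400 × 0.451 = 2435
10–19: 3800 × 0.943 = 3583
20–29: 13600 × 0.952 = 12947
30–39: 5400 × 0.928 = 5011
40+: 22000 × 0.908 + 5400 × 0.503 = 19976 + 2716 = 22692
Population now: 0–9=2435, 10–19=3583, 20–29=12947, 30–39=5011, 40+=22692
Total: 50200 → 46668; change = -3532; percentage change = -7.0%

-7.0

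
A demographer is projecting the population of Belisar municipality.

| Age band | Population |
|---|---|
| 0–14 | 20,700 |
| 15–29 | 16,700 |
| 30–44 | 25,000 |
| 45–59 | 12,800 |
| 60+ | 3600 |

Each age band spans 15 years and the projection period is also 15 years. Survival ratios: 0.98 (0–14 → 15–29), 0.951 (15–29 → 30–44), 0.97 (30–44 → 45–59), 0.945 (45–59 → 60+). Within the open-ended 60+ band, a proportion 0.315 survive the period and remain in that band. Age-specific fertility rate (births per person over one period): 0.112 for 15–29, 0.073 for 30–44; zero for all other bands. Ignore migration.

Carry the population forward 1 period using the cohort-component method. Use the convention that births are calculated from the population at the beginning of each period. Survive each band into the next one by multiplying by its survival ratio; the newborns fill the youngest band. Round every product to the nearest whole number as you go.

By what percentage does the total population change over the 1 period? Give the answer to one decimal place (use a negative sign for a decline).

Call the groups 1 to 5, youngest first.
Period 1:
Births: 16700 × 0.112 = 1870 ; 25000 × 0.073 = 1825 → 3695
Group 2: 20700 × 0.98 = 20286
Group 3: 16700 × 0.951 = 15882
Group 4: 25000 × 0.97 = 24250
Group 5: 12800 × 0.945 + 3600 × 0.315 = 12096 + 1134 = 13230
End of period: [3695, 20286, 15882, 24250, 13230]
Total: 78800 → 77343; change = -1457; percentage change = -1.8%

-1.8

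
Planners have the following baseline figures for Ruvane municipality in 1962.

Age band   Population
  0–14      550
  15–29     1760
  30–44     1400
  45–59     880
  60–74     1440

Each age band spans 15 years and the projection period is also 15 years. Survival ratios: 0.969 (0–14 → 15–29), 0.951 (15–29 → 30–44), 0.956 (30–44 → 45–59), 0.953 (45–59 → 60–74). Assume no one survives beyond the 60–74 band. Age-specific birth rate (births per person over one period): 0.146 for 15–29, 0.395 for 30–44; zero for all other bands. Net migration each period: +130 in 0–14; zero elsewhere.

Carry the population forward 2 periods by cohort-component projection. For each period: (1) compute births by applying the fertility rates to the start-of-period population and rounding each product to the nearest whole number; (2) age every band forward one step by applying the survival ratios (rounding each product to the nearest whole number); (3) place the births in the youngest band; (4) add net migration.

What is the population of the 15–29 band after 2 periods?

[period 1]
Births: 1760 × 0.146 = 257, 1400 × 0.395 = 553 → 810
15–29: 550 × 0.969 = 533
30–44: 1760 × 0.951 = 1674
45–59: 1400 × 0.956 = 1338
60–74: 880 × 0.953 = 839
Net migration: 0–14 + 130 → 940
Giving 940 / 533 / 1674 / 1338 / 839.
[period 2]
Births: 533 × 0.146 = 78, 1674 × 0.395 = 661 → 739
15–29: 940 × 0.969 = 911
30–44: 533 × 0.951 = 507
45–59: 1674 × 0.956 = 1600
60–74: 1338 × 0.953 = 1275
Net migration: 0–14 + 130 → 869
Giving 869 / 911 / 507 / 1600 / 1275.

911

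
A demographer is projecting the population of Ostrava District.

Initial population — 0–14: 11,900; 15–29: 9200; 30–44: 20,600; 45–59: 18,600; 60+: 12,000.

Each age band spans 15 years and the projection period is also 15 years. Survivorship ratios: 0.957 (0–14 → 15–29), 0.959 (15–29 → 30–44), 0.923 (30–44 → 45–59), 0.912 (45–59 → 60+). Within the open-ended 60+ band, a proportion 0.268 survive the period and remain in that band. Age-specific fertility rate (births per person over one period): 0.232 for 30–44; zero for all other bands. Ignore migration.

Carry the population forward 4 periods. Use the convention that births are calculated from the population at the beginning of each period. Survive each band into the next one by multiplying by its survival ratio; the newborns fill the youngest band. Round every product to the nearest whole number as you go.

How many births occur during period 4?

1018

Numbering the groups 1..5 from youngest to oldest:
Period 1.
Births: 20600 * 0.232 = 4779
Group 2: 11900 * 0.957 = 11388
Group 3: 9200 * 0.959 = 8823
Group 4: 20600 * 0.923 = 19014
Group 5: 18600 * 0.912 + 12000 * 0.268 = 16963 + 3216 = 20179
End of period: [4779, 11388, 8823, 19014, 20179]
Period 2.
Births: 8823 * 0.232 = 2047
Group 2: 4779 * 0.957 = 4574
Group 3: 11388 * 0.959 = 10921
Group 4: 8823 * 0.923 = 8144
Group 5: 19014 * 0.912 + 20179 * 0.268 = 17341 + 5408 = 22749
End of period: [2047, 4574, 10921, 8144, 22749]
Period 3.
Births: 10921 * 0.232 = 2534
Group 2: 2047 * 0.957 = 1959
Group 3: 4574 * 0.959 = 4386
Group 4: 10921 * 0.923 = 10080
Group 5: 8144 * 0.912 + 22749 * 0.268 = 7427 + 6097 = 13524
End of period: [2534, 1959, 4386, 10080, 13524]
Period 4.
Births: 4386 * 0.232 = 1018
Group 2: 2534 * 0.957 = 2425
Group 3: 1959 * 0.959 = 1879
Group 4: 4386 * 0.923 = 4048
Group 5: 10080 * 0.912 + 13524 * 0.268 = 9193 + 3624 = 12817
End of period: [1018, 2425, 1879, 4048, 12817]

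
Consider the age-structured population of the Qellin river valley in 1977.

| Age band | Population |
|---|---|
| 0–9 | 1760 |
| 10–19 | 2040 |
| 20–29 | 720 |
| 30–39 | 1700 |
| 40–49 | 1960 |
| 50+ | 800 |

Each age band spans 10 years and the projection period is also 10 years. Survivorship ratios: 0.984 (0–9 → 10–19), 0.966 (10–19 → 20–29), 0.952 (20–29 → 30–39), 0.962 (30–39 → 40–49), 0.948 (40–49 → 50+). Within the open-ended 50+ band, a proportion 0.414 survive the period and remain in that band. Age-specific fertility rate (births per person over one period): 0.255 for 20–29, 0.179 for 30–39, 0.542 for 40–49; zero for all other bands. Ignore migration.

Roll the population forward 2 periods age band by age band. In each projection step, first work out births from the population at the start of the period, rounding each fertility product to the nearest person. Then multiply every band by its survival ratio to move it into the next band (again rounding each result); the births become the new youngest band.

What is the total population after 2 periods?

9701

— Period 1 —
Births: 720 × 0.255 = 184  |  1700 × 0.179 = 304  |  1960 × 0.542 = 1062 — total 1550
10–19: 1760 × 0.984 = 1732
20–29: 2040 × 0.966 = 1971
30–39: 720 × 0.952 = 685
40–49: 1700 × 0.962 = 1635
50+: 1960 × 0.948 + 800 × 0.414 = 1858 + 331 = 2189
Population now: 0–9=1550, 10–19=1732, 20–29=1971, 30–39=685, 40–49=1635, 50+=2189
— Period 2 —
Births: 1971 × 0.255 = 503  |  685 × 0.179 = 123  |  1635 × 0.542 = 886 — total 1512
10–19: 1550 × 0.984 = 1525
20–29: 1732 × 0.966 = 1673
30–39: 1971 × 0.952 = 1876
40–49: 685 × 0.962 = 659
50+: 1635 × 0.948 + 2189 × 0.414 = 1550 + 906 = 2456
Population now: 0–9=1512, 10–19=1525, 20–29=1673, 30–39=1876, 40–49=659, 50+=2456
Total after period 2: 1512 + 1525 + 1673 + 1876 + 659 + 2456 = 9701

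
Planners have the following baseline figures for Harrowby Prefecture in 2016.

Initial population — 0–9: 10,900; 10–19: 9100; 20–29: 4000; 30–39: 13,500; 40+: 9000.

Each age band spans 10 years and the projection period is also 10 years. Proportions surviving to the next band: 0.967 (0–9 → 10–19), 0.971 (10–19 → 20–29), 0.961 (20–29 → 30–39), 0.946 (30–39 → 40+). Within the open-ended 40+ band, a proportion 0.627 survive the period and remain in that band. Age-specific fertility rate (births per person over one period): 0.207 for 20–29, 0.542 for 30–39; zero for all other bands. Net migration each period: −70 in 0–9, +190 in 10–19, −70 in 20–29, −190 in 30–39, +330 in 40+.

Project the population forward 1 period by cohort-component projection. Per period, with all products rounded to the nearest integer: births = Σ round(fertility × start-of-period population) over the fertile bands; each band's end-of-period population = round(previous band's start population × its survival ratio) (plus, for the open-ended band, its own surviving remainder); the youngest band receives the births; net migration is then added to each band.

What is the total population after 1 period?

Let band 1 be 0–9 through band 5 = 40+.
[period 1]
Births: 4000 * 0.207 = 828 ; 13500 * 0.542 = 7317 → total 8145
Band 2: 10900 * 0.967 = 10540
Band 3: 9100 * 0.971 = 8836
Band 4: 4000 * 0.961 = 3844
Band 5: 13500 * 0.946 + 9000 * 0.627 = 12771 + 5643 = 18414
Net migration: Band 1 − 70 → 8075; Band 2 + 190 → 10730; Band 3 − 70 → 8766; Band 4 − 190 → 3654; Band 5 + 330 → 18744
Population now: 0–9=8075, 10–19=10730, 20–29=8766, 30–39=3654, 40+=18744
Total after period 1: 8075 + 10730 + 8766 + 3654 + 18744 = 49969

49969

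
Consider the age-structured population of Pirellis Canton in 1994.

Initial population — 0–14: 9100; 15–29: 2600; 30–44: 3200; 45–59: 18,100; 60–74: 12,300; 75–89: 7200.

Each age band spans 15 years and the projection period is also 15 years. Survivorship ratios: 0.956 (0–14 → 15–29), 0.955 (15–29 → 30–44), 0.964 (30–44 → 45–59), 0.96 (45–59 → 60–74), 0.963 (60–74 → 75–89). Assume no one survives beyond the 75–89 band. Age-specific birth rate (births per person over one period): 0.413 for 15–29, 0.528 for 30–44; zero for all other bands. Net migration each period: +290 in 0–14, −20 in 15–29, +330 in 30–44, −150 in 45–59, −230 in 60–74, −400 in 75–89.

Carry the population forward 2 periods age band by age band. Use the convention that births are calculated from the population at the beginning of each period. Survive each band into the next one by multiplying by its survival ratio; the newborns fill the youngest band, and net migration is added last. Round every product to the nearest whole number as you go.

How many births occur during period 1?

Let band 1 be 0–14 through band 6 = 75–89.
— Period 1 —
Births: 2600 × 0.413 = 1074 ; 3200 × 0.528 = 1690 — total 2764
Band 2: 9100 × 0.956 = 8700
Band 3: 2600 × 0.955 = 2483
Band 4: 3200 × 0.964 = 3085
Band 5: 18100 × 0.96 = 17376
Band 6: 12300 × 0.963 = 11845
Net migration: Band 1 + 290 → 3054; Band 2 − 20 → 8680; Band 3 + 330 → 2813; Band 4 − 150 → 2935; Band 5 − 230 → 17146; Band 6 − 400 → 11445
End of period: [3054, 8680, 2813, 2935, 17146, 11445]

2764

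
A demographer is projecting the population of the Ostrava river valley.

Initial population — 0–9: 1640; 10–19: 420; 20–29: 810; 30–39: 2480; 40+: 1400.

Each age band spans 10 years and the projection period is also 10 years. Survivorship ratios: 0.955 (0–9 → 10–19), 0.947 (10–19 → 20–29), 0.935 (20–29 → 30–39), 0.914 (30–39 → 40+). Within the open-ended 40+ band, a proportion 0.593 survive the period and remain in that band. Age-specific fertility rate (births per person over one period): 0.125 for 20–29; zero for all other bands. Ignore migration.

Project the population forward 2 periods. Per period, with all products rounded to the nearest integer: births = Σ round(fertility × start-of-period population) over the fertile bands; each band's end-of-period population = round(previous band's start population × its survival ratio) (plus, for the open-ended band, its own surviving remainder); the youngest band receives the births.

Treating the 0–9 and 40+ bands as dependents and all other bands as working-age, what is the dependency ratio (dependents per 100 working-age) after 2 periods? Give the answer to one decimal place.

132.2

Numbering the bands 1..5 from youngest to oldest:
— Period 1 —
Births: 810 × 0.125 = 101
Band 2: 1640 × 0.955 = 1566
Band 3: 420 × 0.947 = 398
Band 4: 810 × 0.935 = 757
Band 5: 2480 × 0.914 + 1400 × 0.593 = 2267 + 830 = 3097
Giving 101 / 1566 / 398 / 757 / 3097.
— Period 2 —
Births: 398 × 0.125 = 50
Band 2: 101 × 0.955 = 96
Band 3: 1566 × 0.947 = 1483
Band 4: 398 × 0.935 = 372
Band 5: 757 × 0.914 + 3097 × 0.593 = 692 + 1837 = 2529
Giving 50 / 96 / 1483 / 372 / 2529.
Dependents (band 0–9 + band 40+) = 50 + 2529 = 2579; working-age = 1951; ratio = 2579/1951 × 100 = 132.2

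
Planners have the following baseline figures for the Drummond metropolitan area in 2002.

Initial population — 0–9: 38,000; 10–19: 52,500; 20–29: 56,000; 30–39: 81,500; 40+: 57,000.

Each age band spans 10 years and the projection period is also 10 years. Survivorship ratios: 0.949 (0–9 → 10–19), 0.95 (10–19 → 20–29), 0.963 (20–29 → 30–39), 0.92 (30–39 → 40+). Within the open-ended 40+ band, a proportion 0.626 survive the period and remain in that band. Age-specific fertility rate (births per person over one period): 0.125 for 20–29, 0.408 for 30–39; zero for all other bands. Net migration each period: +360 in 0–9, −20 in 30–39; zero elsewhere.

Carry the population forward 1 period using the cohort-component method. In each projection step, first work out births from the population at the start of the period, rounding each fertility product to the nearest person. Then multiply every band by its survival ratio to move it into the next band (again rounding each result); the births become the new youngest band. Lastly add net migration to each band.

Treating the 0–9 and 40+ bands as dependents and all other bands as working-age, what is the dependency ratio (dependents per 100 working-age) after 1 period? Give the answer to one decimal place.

Period 1.
Births: 56000 × 0.125 = 7000, 81500 × 0.408 = 33252 → 40252
10–19: 38000 × 0.949 = 36062
20–29: 52500 × 0.95 = 49875
30–39: 56000 × 0.963 = 53928
40+: 81500 × 0.92 + 57000 × 0.626 = 74980 + 35682 = 110662
Net migration: 0–9 + 360 → 40612; 30–39 − 20 → 53908
End of period: [40612, 36062, 49875, 53908, 110662]
Dependents (band 0–9 + band 40+) = 40612 + 110662 = 151274; working-age = 139845; ratio = 151274/139845 × 100 = 108.2

108.2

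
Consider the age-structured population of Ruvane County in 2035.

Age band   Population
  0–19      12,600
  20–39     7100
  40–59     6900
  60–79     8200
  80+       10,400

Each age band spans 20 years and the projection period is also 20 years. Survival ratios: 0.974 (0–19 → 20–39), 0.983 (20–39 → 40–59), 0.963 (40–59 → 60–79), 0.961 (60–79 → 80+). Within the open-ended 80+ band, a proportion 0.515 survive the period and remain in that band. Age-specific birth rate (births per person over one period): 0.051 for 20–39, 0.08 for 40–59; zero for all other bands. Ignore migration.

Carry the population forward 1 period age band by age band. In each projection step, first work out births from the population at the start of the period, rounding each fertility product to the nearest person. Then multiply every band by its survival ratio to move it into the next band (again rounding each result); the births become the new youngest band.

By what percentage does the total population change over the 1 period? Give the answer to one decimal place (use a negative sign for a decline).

-11.4

Period 1.
Births: 7100 × 0.051 = 362  |  6900 × 0.08 = 552 → total 914
20–39: 12600 × 0.974 = 12272
40–59: 7100 × 0.983 = 6979
60–79: 6900 × 0.963 = 6645
80+: 8200 × 0.961 + 10400 × 0.515 = 7880 + 5356 = 13236
Giving 914 / 12272 / 6979 / 6645 / 13236.
Total: 45200 → 40046; change = -5154; percentage change = -11.4%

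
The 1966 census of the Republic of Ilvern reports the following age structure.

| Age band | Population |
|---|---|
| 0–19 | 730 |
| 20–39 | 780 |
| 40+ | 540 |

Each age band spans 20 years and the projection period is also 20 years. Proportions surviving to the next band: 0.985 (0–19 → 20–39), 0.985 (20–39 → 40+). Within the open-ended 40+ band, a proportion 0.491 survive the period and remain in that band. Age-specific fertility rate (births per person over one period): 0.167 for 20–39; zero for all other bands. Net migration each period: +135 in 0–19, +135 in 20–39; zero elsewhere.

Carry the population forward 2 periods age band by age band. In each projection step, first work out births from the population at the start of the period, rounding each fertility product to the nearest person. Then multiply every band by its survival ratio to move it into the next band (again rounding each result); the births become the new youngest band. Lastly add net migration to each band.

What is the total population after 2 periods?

After projecting period 1:
Births: 780 * 0.167 = 130
20–39: 730 * 0.985 = 719
40+: 780 * 0.985 + 540 * 0.491 = 768 + 265 = 1033
Net migration: 0–19 + 135 → 265; 20–39 + 135 → 854
Population now: 0–19=265, 20–39=854, 40+=1033
After projecting period 2:
Births: 854 * 0.167 = 143
20–39: 265 * 0.985 = 261
40+: 854 * 0.985 + 1033 * 0.491 = 841 + 507 = 1348
Net migration: 0–19 + 135 → 278; 20–39 + 135 → 396
Population now: 0–19=278, 20–39=396, 40+=1348
Total after period 2: 278 + 396 + 1348 = 2022

2022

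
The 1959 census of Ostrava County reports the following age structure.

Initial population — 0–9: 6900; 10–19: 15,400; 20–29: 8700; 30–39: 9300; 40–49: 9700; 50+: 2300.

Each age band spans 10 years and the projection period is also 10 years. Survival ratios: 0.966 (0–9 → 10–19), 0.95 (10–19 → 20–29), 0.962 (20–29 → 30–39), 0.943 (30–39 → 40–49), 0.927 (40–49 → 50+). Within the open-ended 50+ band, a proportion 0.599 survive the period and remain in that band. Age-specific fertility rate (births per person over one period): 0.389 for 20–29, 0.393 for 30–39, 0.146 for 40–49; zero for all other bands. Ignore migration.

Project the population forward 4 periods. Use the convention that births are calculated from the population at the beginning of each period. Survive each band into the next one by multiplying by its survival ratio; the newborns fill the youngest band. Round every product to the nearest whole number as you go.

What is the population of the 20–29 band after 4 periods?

Period 1:
Births: 8700 × 0.389 = 3384, 9300 × 0.393 = 3655, 9700 × 0.146 = 1416 → 8455
10–19: 6900 × 0.966 = 6665
20–29: 15400 × 0.95 = 14630
30–39: 8700 × 0.962 = 8369
40–49: 9300 × 0.943 = 8770
50+: 9700 × 0.927 + 2300 × 0.599 = 8992 + 1378 = 10370
End of period: [8455, 6665, 14630, 8369, 8770, 10370]
Period 2:
Births: 14630 × 0.389 = 5691, 8369 × 0.393 = 3289, 8770 × 0.146 = 1280 → 10260
10–19: 8455 × 0.966 = 8168
20–29: 6665 × 0.95 = 6332
30–39: 14630 × 0.962 = 14074
40–49: 8369 × 0.943 = 7892
50+: 8770 × 0.927 + 10370 × 0.599 = 8130 + 6212 = 14342
End of period: [10260, 8168, 6332, 14074, 7892, 14342]
Period 3:
Births: 6332 × 0.389 = 2463, 14074 × 0.393 = 5531, 7892 × 0.146 = 1152 → 9146
10–19: 10260 × 0.966 = 9911
20–29: 8168 × 0.95 = 7760
30–39: 6332 × 0.962 = 6091
40–49: 14074 × 0.943 = 13272
50+: 7892 × 0.927 + 14342 × 0.599 = 7316 + 8591 = 15907
End of period: [9146, 9911, 7760, 6091, 13272, 15907]
Period 4:
Births: 7760 × 0.389 = 3019, 6091 × 0.393 = 2394, 13272 × 0.146 = 1938 → 7351
10–19: 9146 × 0.966 = 8835
20–29: 9911 × 0.95 = 9415
30–39: 7760 × 0.962 = 7465
40–49: 6091 × 0.943 = 5744
50+: 13272 × 0.927 + 15907 × 0.599 = 12303 + 9528 = 21831
End of period: [7351, 8835, 9415, 7465, 5744, 21831]

9415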